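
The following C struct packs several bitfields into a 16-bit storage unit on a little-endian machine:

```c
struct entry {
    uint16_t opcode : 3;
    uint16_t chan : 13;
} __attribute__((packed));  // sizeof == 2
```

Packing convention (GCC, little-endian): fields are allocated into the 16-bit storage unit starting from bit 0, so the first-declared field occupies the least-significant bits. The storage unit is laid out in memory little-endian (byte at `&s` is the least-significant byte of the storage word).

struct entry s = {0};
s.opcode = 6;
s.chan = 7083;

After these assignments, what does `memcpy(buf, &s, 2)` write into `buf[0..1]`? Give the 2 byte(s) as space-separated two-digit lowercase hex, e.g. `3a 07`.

5e dd

opcode (3b) val=6 bits=0x6 at bit 0: 0x0006
chan (13b) val=7083 bits=0x1bab at bit 3: 0xdd5e
word = 0xdd5e → little-endian bytes:
  [0]=0x5e  [1]=0xdd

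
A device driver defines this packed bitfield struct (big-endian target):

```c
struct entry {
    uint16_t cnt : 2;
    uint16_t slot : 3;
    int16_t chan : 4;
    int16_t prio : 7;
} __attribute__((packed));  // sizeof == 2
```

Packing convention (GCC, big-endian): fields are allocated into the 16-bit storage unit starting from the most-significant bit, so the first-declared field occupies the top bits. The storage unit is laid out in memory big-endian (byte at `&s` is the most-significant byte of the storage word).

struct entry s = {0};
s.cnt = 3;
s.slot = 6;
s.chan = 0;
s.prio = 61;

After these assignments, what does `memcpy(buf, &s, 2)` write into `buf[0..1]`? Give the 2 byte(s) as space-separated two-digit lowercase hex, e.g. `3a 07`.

cnt (2b) val=3 bits=0x3 at bit 14: 0xc000
slot (3b) val=6 bits=0x6 at bit 11: 0xf000
chan (4b) val=0 bits=0x0 at bit 7: 0xf000
prio (7b) val=61 bits=0x3d at bit 0: 0xf03d
word = 0xf03d → big-endian bytes:
  [0]=0xf0  [1]=0x3d

f0 3d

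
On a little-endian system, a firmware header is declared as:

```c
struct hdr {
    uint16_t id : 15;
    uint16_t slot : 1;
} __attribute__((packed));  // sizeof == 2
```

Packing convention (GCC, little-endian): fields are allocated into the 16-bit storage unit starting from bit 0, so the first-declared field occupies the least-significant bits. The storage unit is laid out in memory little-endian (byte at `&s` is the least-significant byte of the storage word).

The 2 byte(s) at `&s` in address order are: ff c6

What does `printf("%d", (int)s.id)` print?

18175

[0]=0xff [1]=0xc6 (little-endian) → word 0xc6ff
id:15 @ bit 0 → (0xc6ff>>0)&0x7fff = 0x46ff  ←
slot:1 @ bit 15 → (0xc6ff>>15)&0x1 = 0x1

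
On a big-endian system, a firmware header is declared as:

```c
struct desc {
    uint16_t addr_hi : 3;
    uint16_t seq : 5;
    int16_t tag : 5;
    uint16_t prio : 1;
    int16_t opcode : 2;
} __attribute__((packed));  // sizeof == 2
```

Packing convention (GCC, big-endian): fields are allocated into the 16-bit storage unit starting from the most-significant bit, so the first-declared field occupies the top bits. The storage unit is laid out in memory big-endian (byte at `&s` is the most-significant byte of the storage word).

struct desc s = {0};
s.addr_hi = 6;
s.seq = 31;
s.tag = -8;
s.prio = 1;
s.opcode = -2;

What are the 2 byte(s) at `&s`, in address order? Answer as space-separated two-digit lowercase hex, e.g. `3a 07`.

addr_hi:3 = 6 → 0x6 << 13 → word 0xc000
seq:5 = 31 → 0x1f << 8 → word 0xdf00
tag:5 = -8 → 0x18 << 3 → word 0xdfc0
prio:1 = 1 → 0x1 << 2 → word 0xdfc4
opcode:2 = -2 → 0x2 << 0 → word 0xdfc6
word = 0xdfc6 → big-endian bytes:
  [0]=0xdf  [1]=0xc6

df c6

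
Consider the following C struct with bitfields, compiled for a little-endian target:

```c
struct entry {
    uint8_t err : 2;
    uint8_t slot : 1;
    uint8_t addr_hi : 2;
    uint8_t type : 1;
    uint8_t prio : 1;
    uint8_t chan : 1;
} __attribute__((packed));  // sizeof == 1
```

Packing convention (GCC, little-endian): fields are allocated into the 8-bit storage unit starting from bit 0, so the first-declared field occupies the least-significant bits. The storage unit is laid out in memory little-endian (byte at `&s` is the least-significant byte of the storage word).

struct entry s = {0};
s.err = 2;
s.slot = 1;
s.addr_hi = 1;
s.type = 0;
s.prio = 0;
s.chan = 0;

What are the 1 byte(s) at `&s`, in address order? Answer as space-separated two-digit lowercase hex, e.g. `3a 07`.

0e

[0+:2] err=2 & 0x3 = 0x2; word=0x02
[2+:1] slot=1 & 0x1 = 0x1; word=0x06
[3+:2] addr_hi=1 & 0x3 = 0x1; word=0x0e
[5+:1] type=0 & 0x1 = 0x0; word=0x0e
[6+:1] prio=0 & 0x1 = 0x0; word=0x0e
[7+:1] chan=0 & 0x1 = 0x0; word=0x0e
word = 0x0e → little-endian bytes:
  [0]=0x0e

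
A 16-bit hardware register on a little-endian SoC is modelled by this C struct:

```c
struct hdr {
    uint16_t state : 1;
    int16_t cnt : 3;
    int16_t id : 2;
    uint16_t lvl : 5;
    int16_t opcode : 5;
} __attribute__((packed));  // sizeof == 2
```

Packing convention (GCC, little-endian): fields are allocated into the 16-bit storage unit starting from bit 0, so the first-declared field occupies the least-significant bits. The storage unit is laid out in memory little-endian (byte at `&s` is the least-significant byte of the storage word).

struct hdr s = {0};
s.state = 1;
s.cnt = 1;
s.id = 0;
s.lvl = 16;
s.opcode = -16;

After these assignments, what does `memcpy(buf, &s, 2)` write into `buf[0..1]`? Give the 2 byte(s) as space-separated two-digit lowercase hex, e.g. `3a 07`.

state:1 = 1 → 0x1 << 0 → word 0x0001
cnt:3 = 1 → 0x1 << 1 → word 0x0003
id:2 = 0 → 0x0 << 4 → word 0x0003
lvl:5 = 16 → 0x10 << 6 → word 0x0403
opcode:5 = -16 → 0x10 << 11 → word 0x8403
word = 0x8403 → little-endian bytes:
  [0]=0x03  [1]=0x84

03 84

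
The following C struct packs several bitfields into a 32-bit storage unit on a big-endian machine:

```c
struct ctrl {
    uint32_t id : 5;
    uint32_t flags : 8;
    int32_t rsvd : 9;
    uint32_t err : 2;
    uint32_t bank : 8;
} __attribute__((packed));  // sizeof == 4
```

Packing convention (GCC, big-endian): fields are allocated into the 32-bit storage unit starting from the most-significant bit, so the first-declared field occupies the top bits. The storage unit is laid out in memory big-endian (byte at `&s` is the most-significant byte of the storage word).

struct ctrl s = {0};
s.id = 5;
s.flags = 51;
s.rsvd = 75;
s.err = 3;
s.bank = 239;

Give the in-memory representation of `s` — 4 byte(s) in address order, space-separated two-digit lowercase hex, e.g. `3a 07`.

[27+:5] id=5 & 0x1f = 0x5; word=0x28000000
[19+:8] flags=51 & 0xff = 0x33; word=0x29980000
[10+:9] rsvd=75 & 0x1ff = 0x4b; word=0x29992c00
[8+:2] err=3 & 0x3 = 0x3; word=0x29992f00
[0+:8] bank=239 & 0xff = 0xef; word=0x29992fef
word = 0x29992fef → big-endian bytes:
  [0]=0x29  [1]=0x99  [2]=0x2f  [3]=0xef

29 99 2f ef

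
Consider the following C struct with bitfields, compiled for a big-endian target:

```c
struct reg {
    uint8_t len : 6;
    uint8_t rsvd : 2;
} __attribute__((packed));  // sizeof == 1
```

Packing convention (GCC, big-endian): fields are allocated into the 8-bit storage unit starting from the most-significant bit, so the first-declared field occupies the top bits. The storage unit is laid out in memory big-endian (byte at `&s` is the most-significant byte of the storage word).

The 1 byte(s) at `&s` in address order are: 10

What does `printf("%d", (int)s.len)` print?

[0]=0x10 (big-endian) → word 0x10
len [2+:6] = (word>>2) & 0x3f = 4  ←
rsvd [0+:2] = (word>>0) & 0x3 = 0

4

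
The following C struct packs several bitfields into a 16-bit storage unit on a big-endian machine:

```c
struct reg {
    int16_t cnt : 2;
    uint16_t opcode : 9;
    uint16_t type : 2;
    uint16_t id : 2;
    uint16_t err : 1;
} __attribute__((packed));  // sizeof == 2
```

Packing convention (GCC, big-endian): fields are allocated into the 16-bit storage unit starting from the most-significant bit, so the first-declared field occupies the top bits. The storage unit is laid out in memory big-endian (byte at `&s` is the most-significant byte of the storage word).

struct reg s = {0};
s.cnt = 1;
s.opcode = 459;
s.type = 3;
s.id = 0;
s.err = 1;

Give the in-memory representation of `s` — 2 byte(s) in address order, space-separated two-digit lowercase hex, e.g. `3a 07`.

[14+:2] cnt=1 & 0x3 = 0x1; word=0x4000
[5+:9] opcode=459 & 0x1ff = 0x1cb; word=0x7960
[3+:2] type=3 & 0x3 = 0x3; word=0x7978
[1+:2] id=0 & 0x3 = 0x0; word=0x7978
[0+:1] err=1 & 0x1 = 0x1; word=0x7979
word = 0x7979 → big-endian bytes:
  [0]=0x79  [1]=0x79

79 79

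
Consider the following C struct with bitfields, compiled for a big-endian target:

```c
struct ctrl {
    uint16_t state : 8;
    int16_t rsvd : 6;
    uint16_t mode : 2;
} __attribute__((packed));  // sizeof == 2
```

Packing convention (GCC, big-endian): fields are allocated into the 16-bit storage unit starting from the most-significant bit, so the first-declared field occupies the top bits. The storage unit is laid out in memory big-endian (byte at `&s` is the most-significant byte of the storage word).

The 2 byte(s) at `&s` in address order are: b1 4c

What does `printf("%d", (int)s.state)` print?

[0]=0xb1 [1]=0x4c (big-endian) → word 0xb14c
state [8+:8] = (word>>8) & 0xff = 177  ←
rsvd [2+:6] = (word>>2) & 0x3f = 19
mode [0+:2] = (word>>0) & 0x3 = 0

177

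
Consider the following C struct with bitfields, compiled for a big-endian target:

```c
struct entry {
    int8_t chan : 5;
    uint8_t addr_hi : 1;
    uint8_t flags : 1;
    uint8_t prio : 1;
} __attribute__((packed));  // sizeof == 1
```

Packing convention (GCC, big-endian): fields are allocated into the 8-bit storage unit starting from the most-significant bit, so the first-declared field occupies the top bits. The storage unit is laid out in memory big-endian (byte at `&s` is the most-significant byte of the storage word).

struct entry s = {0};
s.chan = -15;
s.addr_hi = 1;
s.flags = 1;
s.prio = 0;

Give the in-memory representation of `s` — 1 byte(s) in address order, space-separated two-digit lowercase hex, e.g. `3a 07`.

chan (5b) val=-15 bits=0x11 at bit 3: 0x88
addr_hi (1b) val=1 bits=0x1 at bit 2: 0x8c
flags (1b) val=1 bits=0x1 at bit 1: 0x8e
prio (1b) val=0 bits=0x0 at bit 0: 0x8e
word = 0x8e → big-endian bytes:
  [0]=0x8e

8e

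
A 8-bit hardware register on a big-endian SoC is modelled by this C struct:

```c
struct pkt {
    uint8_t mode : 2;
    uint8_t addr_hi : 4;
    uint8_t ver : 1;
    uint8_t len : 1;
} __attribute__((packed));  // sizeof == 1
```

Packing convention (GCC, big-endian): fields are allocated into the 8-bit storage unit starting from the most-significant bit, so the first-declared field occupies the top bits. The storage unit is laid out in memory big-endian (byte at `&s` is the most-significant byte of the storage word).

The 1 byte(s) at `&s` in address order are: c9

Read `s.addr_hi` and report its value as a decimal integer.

[0]=0xc9 (big-endian) → word 0xc9
mode:2 @ bit 6 → (0xc9>>6)&0x3 = 0x3
addr_hi:4 @ bit 2 → (0xc9>>2)&0xf = 0x2  ←
ver:1 @ bit 1 → (0xc9>>1)&0x1 = 0x0
len:1 @ bit 0 → (0xc9>>0)&0x1 = 0x1

2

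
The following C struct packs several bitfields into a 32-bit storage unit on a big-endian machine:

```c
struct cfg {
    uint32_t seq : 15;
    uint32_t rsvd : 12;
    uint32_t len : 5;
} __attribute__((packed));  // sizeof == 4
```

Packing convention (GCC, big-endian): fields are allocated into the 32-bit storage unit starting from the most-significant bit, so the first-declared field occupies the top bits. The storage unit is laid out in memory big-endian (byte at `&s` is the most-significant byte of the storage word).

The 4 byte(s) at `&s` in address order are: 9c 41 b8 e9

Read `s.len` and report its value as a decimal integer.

[0]=0x9c [1]=0x41 [2]=0xb8 [3]=0xe9 (big-endian) → word 0x9c41b8e9
seq:15 @ bit 17 → (0x9c41b8e9>>17)&0x7fff = 0x4e20
rsvd:12 @ bit 5 → (0x9c41b8e9>>5)&0xfff = 0xdc7
len:5 @ bit 0 → (0x9c41b8e9>>0)&0x1f = 0x9  ←

9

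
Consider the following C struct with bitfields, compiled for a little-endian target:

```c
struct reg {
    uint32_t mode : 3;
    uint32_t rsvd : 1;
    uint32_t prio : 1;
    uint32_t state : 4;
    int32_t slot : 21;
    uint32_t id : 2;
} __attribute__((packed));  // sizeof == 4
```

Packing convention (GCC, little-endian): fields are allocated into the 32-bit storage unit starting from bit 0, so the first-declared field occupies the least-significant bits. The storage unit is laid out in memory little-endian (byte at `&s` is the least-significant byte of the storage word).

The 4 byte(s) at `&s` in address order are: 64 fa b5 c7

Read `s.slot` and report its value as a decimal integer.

[0]=0x64 [1]=0xfa [2]=0xb5 [3]=0xc7 (little-endian) → word 0xc7b5fa64
mode [0+:3] = (word>>0) & 0x7 = 4
rsvd [3+:1] = (word>>3) & 0x1 = 0
prio [4+:1] = (word>>4) & 0x1 = 0
state [5+:4] = (word>>5) & 0xf = 3
slot [9+:21] = (word>>9) & 0x1fffff = 252669  ←
id [30+:2] = (word>>30) & 0x3 = 3
slot signed 21b, MSB=0: value = 252669

252669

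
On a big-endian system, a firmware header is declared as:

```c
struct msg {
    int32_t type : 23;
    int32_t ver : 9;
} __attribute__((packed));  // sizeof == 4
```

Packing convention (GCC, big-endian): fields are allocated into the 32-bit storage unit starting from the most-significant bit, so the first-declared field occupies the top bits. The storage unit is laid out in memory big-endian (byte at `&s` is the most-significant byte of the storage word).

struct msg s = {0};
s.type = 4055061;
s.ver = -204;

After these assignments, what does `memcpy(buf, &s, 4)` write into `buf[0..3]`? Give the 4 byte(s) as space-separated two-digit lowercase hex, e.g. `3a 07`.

[9+:23] type=4055061 & 0x7fffff = 0x3de015; word=0x7bc02a00
[0+:9] ver=-204 & 0x1ff = 0x134; word=0x7bc02b34
word = 0x7bc02b34 → big-endian bytes:
  [0]=0x7b  [1]=0xc0  [2]=0x2b  [3]=0x34

7b c0 2b 34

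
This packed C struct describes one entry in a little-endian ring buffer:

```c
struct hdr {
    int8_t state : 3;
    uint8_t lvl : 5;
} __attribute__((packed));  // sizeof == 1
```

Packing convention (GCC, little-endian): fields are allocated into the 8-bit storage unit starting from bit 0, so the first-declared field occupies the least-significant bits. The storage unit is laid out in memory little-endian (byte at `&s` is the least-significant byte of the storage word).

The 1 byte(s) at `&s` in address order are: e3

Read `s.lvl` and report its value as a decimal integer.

[0]=0xe3 (little-endian) → word 0xe3
state [0+:3] = (word>>0) & 0x7 = 3
lvl [3+:5] = (word>>3) & 0x1f = 28  ←

28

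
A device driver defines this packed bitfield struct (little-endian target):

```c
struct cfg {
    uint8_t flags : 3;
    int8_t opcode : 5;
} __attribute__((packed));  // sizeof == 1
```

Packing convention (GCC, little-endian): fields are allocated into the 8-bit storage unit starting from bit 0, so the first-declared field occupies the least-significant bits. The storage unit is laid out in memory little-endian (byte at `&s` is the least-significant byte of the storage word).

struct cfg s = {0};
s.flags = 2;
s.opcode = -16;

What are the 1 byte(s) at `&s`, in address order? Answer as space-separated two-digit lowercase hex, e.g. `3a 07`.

82

flags (3b) val=2 bits=0x2 at bit 0: 0x02
opcode (5b) val=-16 bits=0x10 at bit 3: 0x82
word = 0x82 → little-endian bytes:
  [0]=0x82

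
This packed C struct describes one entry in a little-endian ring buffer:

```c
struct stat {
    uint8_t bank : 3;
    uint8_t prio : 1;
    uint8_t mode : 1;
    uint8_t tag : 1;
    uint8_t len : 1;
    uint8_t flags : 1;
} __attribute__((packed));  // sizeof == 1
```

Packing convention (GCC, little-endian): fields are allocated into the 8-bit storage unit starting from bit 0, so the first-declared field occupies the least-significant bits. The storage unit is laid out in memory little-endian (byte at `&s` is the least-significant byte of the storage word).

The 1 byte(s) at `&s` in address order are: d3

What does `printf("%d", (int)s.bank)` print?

[0]=0xd3 (little-endian) → word 0xd3
bank:3 @ bit 0 → (0xd3>>0)&0x7 = 0x3  ←
prio:1 @ bit 3 → (0xd3>>3)&0x1 = 0x0
mode:1 @ bit 4 → (0xd3>>4)&0x1 = 0x1
tag:1 @ bit 5 → (0xd3>>5)&0x1 = 0x0
len:1 @ bit 6 → (0xd3>>6)&0x1 = 0x1
flags:1 @ bit 7 → (0xd3>>7)&0x1 = 0x1

3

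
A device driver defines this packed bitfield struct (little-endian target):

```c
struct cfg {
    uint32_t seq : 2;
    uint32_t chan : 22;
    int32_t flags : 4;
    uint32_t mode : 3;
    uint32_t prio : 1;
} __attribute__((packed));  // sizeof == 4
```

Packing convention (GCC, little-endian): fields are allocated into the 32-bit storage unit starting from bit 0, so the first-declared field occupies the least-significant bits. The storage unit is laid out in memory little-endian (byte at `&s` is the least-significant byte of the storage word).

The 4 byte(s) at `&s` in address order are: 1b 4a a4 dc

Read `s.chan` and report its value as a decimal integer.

2691718

[0]=0x1b [1]=0x4a [2]=0xa4 [3]=0xdc (little-endian) → word 0xdca44a1b
seq [0+:2] = (word>>0) & 0x3 = 3
chan [2+:22] = (word>>2) & 0x3fffff = 2691718  ←
flags [24+:4] = (word>>24) & 0xf = 12
mode [28+:3] = (word>>28) & 0x7 = 5
prio [31+:1] = (word>>31) & 0x1 = 1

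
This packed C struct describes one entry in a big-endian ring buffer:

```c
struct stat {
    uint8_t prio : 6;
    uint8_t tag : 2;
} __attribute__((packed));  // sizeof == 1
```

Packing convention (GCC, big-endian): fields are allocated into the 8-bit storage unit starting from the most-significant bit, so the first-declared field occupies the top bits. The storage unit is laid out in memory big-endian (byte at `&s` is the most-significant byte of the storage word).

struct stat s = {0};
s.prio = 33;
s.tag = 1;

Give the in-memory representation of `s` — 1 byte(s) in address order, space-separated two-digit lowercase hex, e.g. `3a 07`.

85

prio (6b) val=33 bits=0x21 at bit 2: 0x84
tag (2b) val=1 bits=0x1 at bit 0: 0x85
word = 0x85 → big-endian bytes:
  [0]=0x85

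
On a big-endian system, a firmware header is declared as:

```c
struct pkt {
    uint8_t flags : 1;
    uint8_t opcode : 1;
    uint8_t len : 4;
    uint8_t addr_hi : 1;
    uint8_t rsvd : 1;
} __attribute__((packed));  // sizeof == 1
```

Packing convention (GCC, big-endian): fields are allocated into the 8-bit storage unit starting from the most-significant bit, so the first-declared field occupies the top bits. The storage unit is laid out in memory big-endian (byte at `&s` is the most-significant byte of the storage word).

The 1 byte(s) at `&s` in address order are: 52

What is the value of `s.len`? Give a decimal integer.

4

[0]=0x52 (big-endian) → word 0x52
flags:1 @ bit 7 → (0x52>>7)&0x1 = 0x0
opcode:1 @ bit 6 → (0x52>>6)&0x1 = 0x1
len:4 @ bit 2 → (0x52>>2)&0xf = 0x4  ←
addr_hi:1 @ bit 1 → (0x52>>1)&0x1 = 0x1
rsvd:1 @ bit 0 → (0x52>>0)&0x1 = 0x0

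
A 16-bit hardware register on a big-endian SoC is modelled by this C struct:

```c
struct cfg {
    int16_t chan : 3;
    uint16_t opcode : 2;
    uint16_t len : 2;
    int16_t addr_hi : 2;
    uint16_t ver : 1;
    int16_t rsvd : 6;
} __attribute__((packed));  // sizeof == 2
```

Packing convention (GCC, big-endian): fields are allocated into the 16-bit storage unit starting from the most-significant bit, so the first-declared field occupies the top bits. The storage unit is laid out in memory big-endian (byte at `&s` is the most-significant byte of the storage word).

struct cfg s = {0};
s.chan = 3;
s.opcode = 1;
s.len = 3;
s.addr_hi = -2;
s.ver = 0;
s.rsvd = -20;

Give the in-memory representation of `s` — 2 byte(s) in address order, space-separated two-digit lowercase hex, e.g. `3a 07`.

chan (3b) val=3 bits=0x3 at bit 13: 0x6000
opcode (2b) val=1 bits=0x1 at bit 11: 0x6800
len (2b) val=3 bits=0x3 at bit 9: 0x6e00
addr_hi (2b) val=-2 bits=0x2 at bit 7: 0x6f00
ver (1b) val=0 bits=0x0 at bit 6: 0x6f00
rsvd (6b) val=-20 bits=0x2c at bit 0: 0x6f2c
word = 0x6f2c → big-endian bytes:
  [0]=0x6f  [1]=0x2c

6f 2c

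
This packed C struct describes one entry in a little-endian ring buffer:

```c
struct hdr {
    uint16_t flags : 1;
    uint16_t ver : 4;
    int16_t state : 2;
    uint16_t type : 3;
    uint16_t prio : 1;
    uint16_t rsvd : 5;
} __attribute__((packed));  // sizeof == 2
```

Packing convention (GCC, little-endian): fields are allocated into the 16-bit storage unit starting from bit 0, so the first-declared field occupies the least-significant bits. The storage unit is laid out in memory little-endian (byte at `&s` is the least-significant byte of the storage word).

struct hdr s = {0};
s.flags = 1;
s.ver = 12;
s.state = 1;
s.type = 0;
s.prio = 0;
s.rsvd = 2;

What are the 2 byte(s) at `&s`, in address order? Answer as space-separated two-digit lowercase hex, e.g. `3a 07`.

39 10

flags:1 = 1 → 0x1 << 0 → word 0x0001
ver:4 = 12 → 0xc << 1 → word 0x0019
state:2 = 1 → 0x1 << 5 → word 0x0039
type:3 = 0 → 0x0 << 7 → word 0x0039
prio:1 = 0 → 0x0 << 10 → word 0x0039
rsvd:5 = 2 → 0x2 << 11 → word 0x1039
word = 0x1039 → little-endian bytes:
  [0]=0x39  [1]=0x10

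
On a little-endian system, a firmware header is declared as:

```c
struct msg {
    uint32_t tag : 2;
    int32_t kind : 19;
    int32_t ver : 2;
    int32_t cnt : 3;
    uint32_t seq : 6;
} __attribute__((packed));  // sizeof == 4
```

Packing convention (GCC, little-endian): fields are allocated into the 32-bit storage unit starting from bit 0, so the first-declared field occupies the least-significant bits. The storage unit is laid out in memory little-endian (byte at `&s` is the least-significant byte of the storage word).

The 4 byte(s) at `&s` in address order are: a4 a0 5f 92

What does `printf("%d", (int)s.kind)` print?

[0]=0xa4 [1]=0xa0 [2]=0x5f [3]=0x92 (little-endian) → word 0x925fa0a4
tag:2 @ bit 0 → (0x925fa0a4>>0)&0x3 = 0x0
kind:19 @ bit 2 → (0x925fa0a4>>2)&0x7ffff = 0x7e829  ←
ver:2 @ bit 21 → (0x925fa0a4>>21)&0x3 = 0x2
cnt:3 @ bit 23 → (0x925fa0a4>>23)&0x7 = 0x4
seq:6 @ bit 26 → (0x925fa0a4>>26)&0x3f = 0x24
kind signed 19b, MSB=1: 518185 - 524288 = -6103

-6103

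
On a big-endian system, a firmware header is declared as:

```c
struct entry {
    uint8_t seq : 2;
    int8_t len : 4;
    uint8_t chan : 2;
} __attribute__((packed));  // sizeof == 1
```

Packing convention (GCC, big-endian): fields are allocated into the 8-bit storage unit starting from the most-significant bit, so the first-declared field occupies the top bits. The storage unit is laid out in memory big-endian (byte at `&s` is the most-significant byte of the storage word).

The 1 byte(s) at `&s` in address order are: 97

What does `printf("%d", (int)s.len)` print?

5

[0]=0x97 (big-endian) → word 0x97
seq [6+:2] = (word>>6) & 0x3 = 2
len [2+:4] = (word>>2) & 0xf = 5  ←
chan [0+:2] = (word>>0) & 0x3 = 3
len signed 4b, MSB=0: value = 5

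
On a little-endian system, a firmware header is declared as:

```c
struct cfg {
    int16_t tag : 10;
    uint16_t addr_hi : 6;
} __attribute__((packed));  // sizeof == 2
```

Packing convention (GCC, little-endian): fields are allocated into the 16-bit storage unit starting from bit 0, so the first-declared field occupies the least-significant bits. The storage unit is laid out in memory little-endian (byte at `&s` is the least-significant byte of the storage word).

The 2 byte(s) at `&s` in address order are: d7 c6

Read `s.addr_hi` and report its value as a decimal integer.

49

[0]=0xd7 [1]=0xc6 (little-endian) → word 0xc6d7
tag [0+:10] = (word>>0) & 0x3ff = 727
addr_hi [10+:6] = (word>>10) & 0x3f = 49  ←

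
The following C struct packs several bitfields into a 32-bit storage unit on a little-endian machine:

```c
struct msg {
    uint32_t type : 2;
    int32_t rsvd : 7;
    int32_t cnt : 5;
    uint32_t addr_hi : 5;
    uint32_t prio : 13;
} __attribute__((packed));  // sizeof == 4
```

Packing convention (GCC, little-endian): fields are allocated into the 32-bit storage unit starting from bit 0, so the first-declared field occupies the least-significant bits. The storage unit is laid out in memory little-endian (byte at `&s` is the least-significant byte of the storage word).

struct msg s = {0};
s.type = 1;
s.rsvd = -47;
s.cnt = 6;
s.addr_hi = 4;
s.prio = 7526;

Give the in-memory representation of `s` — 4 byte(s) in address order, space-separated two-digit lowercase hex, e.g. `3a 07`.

45 0d 31 eb

type:2 = 1 → 0x1 << 0 → word 0x00000001
rsvd:7 = -47 → 0x51 << 2 → word 0x00000145
cnt:5 = 6 → 0x6 << 9 → word 0x00000d45
addr_hi:5 = 4 → 0x4 << 14 → word 0x00010d45
prio:13 = 7526 → 0x1d66 << 19 → word 0xeb310d45
word = 0xeb310d45 → little-endian bytes:
  [0]=0x45  [1]=0x0d  [2]=0x31  [3]=0xeb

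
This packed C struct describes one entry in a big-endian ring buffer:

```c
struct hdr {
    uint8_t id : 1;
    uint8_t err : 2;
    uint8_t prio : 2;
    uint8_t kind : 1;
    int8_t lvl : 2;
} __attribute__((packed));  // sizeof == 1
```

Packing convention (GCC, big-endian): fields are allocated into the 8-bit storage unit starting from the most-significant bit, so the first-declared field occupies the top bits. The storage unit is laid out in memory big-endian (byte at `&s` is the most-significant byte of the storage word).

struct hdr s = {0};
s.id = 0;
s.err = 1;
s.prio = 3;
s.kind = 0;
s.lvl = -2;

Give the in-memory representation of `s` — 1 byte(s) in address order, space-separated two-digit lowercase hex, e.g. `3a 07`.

3a

[7+:1] id=0 & 0x1 = 0x0; word=0x00
[5+:2] err=1 & 0x3 = 0x1; word=0x20
[3+:2] prio=3 & 0x3 = 0x3; word=0x38
[2+:1] kind=0 & 0x1 = 0x0; word=0x38
[0+:2] lvl=-2 & 0x3 = 0x2; word=0x3a
word = 0x3a → big-endian bytes:
  [0]=0x3a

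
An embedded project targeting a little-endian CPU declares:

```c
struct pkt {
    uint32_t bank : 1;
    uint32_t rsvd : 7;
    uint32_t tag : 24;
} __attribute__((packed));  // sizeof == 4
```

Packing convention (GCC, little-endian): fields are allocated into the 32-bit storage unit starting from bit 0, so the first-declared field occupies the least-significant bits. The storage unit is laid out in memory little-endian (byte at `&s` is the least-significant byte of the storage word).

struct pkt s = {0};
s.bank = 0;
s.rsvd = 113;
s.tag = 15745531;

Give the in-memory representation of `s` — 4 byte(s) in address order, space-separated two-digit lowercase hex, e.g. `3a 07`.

e2 fb 41 f0

bank (1b) val=0 bits=0x0 at bit 0: 0x00000000
rsvd (7b) val=113 bits=0x71 at bit 1: 0x000000e2
tag (24b) val=15745531 bits=0xf041fb at bit 8: 0xf041fbe2
word = 0xf041fbe2 → little-endian bytes:
  [0]=0xe2  [1]=0xfb  [2]=0x41  [3]=0xf0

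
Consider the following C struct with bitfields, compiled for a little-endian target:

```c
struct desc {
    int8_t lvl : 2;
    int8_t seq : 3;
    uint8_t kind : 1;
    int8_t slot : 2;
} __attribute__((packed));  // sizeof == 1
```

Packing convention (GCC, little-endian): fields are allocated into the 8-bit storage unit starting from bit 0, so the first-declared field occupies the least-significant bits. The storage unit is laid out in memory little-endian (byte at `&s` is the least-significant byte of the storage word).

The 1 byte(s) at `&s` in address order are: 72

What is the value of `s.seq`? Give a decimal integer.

[0]=0x72 (little-endian) → word 0x72
lvl [0+:2] = (word>>0) & 0x3 = 2
seq [2+:3] = (word>>2) & 0x7 = 4  ←
kind [5+:1] = (word>>5) & 0x1 = 1
slot [6+:2] = (word>>6) & 0x3 = 1
seq signed 3b, MSB=1: 4 - 8 = -4

-4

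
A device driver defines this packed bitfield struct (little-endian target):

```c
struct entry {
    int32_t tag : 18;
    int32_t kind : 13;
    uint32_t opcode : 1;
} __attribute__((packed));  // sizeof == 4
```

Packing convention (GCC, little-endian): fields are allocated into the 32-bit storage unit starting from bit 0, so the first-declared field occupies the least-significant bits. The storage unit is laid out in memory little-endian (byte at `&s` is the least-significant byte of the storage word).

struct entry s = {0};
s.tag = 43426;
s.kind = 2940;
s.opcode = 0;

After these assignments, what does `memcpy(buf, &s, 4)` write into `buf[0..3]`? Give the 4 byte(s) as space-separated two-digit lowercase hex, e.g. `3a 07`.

tag:18 = 43426 → 0xa9a2 << 0 → word 0x0000a9a2
kind:13 = 2940 → 0xb7c << 18 → word 0x2df0a9a2
opcode:1 = 0 → 0x0 << 31 → word 0x2df0a9a2
word = 0x2df0a9a2 → little-endian bytes:
  [0]=0xa2  [1]=0xa9  [2]=0xf0  [3]=0x2d

a2 a9 f0 2d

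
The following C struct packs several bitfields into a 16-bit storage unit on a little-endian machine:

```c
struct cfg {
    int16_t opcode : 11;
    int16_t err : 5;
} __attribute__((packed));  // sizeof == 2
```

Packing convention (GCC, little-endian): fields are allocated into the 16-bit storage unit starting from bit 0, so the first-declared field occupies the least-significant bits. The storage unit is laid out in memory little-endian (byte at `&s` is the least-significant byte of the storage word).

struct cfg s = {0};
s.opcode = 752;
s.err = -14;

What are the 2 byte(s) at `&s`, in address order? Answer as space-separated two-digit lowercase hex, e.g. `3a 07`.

[0+:11] opcode=752 & 0x7ff = 0x2f0; word=0x02f0
[11+:5] err=-14 & 0x1f = 0x12; word=0x92f0
word = 0x92f0 → little-endian bytes:
  [0]=0xf0  [1]=0x92

f0 92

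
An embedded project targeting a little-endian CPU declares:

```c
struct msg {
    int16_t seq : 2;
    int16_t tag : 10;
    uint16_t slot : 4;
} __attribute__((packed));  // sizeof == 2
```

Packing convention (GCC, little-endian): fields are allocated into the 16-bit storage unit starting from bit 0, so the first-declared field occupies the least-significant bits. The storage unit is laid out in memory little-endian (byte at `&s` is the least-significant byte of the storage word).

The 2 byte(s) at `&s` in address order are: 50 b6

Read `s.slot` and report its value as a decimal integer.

[0]=0x50 [1]=0xb6 (little-endian) → word 0xb650
seq:2 @ bit 0 → (0xb650>>0)&0x3 = 0x0
tag:10 @ bit 2 → (0xb650>>2)&0x3ff = 0x194
slot:4 @ bit 12 → (0xb650>>12)&0xf = 0xb  ←

11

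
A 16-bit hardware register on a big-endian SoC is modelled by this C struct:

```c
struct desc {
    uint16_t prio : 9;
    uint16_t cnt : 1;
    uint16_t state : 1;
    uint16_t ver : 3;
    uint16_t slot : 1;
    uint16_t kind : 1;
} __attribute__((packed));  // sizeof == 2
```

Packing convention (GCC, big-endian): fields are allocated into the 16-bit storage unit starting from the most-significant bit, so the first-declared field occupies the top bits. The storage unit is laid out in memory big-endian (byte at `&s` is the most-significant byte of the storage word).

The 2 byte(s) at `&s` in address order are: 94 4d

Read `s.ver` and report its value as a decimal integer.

[0]=0x94 [1]=0x4d (big-endian) → word 0x944d
prio [7+:9] = (word>>7) & 0x1ff = 296
cnt [6+:1] = (word>>6) & 0x1 = 1
state [5+:1] = (word>>5) & 0x1 = 0
ver [2+:3] = (word>>2) & 0x7 = 3  ←
slot [1+:1] = (word>>1) & 0x1 = 0
kind [0+:1] = (word>>0) & 0x1 = 1

3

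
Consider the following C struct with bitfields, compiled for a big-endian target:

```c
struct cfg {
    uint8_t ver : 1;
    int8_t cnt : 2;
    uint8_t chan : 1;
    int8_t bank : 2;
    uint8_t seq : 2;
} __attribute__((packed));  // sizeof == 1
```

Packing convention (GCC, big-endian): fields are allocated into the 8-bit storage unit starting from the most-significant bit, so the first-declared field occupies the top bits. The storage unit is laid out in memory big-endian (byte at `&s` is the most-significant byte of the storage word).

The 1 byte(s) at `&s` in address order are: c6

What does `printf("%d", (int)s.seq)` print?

2

[0]=0xc6 (big-endian) → word 0xc6
ver:1 @ bit 7 → (0xc6>>7)&0x1 = 0x1
cnt:2 @ bit 5 → (0xc6>>5)&0x3 = 0x2
chan:1 @ bit 4 → (0xc6>>4)&0x1 = 0x0
bank:2 @ bit 2 → (0xc6>>2)&0x3 = 0x1
seq:2 @ bit 0 → (0xc6>>0)&0x3 = 0x2  ←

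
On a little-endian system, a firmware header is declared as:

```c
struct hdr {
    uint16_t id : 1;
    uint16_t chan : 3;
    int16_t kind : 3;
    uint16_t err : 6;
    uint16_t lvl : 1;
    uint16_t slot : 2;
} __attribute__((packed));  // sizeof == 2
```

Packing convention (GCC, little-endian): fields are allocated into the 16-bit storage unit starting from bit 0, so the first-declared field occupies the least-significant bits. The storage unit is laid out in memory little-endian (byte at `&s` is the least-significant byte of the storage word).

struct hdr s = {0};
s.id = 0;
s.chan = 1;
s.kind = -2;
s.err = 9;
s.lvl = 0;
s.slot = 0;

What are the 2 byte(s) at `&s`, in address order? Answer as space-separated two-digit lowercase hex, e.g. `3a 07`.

e2 04

[0+:1] id=0 & 0x1 = 0x0; word=0x0000
[1+:3] chan=1 & 0x7 = 0x1; word=0x0002
[4+:3] kind=-2 & 0x7 = 0x6; word=0x0062
[7+:6] err=9 & 0x3f = 0x9; word=0x04e2
[13+:1] lvl=0 & 0x1 = 0x0; word=0x04e2
[14+:2] slot=0 & 0x3 = 0x0; word=0x04e2
word = 0x04e2 → little-endian bytes:
  [0]=0xe2  [1]=0x04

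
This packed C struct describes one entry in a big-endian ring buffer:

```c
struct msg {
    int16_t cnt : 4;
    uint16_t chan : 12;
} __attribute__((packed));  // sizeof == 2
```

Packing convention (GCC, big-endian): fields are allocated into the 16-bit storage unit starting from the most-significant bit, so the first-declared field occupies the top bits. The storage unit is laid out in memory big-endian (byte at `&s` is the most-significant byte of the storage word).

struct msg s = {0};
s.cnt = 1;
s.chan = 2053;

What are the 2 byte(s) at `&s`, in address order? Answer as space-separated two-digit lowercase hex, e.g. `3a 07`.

18 05

cnt (4b) val=1 bits=0x1 at bit 12: 0x1000
chan (12b) val=2053 bits=0x805 at bit 0: 0x1805
word = 0x1805 → big-endian bytes:
  [0]=0x18  [1]=0x05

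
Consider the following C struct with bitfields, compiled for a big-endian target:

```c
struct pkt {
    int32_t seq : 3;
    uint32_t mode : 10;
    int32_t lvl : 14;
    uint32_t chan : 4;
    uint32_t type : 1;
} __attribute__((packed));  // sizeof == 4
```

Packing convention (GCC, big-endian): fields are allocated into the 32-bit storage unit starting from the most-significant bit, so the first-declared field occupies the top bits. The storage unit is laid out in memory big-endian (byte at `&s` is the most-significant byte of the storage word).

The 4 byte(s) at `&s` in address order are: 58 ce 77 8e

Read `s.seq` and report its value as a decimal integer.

[0]=0x58 [1]=0xce [2]=0x77 [3]=0x8e (big-endian) → word 0x58ce778e
seq [29+:3] = (word>>29) & 0x7 = 2  ←
mode [19+:10] = (word>>19) & 0x3ff = 793
lvl [5+:14] = (word>>5) & 0x3fff = 13244
chan [1+:4] = (word>>1) & 0xf = 7
type [0+:1] = (word>>0) & 0x1 = 0
seq signed 3b, MSB=0: value = 2

2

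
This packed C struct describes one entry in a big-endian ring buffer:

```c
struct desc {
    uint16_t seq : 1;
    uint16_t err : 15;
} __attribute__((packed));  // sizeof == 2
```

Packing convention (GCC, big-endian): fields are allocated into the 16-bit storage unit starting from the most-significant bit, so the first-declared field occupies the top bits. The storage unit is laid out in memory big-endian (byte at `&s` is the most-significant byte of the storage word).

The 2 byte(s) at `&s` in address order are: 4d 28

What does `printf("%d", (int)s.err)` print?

19752

[0]=0x4d [1]=0x28 (big-endian) → word 0x4d28
seq [15+:1] = (word>>15) & 0x1 = 0
err [0+:15] = (word>>0) & 0x7fff = 19752  ←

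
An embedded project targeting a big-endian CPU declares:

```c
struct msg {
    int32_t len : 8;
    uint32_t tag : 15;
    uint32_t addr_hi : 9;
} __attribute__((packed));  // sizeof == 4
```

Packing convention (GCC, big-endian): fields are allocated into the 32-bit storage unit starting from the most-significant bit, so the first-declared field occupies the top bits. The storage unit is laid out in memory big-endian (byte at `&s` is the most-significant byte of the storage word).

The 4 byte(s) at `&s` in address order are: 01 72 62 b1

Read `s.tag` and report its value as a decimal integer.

[0]=0x01 [1]=0x72 [2]=0x62 [3]=0xb1 (big-endian) → word 0x017262b1
len:8 @ bit 24 → (0x017262b1>>24)&0xff = 0x1
tag:15 @ bit 9 → (0x017262b1>>9)&0x7fff = 0x3931  ←
addr_hi:9 @ bit 0 → (0x017262b1>>0)&0x1ff = 0xb1

14641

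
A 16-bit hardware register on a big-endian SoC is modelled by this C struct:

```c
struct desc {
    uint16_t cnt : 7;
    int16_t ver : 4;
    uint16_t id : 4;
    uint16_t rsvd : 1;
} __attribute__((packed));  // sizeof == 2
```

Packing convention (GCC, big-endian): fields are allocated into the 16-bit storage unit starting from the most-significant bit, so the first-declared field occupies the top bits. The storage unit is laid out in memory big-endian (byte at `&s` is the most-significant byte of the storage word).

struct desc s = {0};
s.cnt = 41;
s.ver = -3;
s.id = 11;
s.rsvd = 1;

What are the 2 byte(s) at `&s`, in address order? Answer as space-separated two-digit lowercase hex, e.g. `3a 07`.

cnt (7b) val=41 bits=0x29 at bit 9: 0x5200
ver (4b) val=-3 bits=0xd at bit 5: 0x53a0
id (4b) val=11 bits=0xb at bit 1: 0x53b6
rsvd (1b) val=1 bits=0x1 at bit 0: 0x53b7
word = 0x53b7 → big-endian bytes:
  [0]=0x53  [1]=0xb7

53 b7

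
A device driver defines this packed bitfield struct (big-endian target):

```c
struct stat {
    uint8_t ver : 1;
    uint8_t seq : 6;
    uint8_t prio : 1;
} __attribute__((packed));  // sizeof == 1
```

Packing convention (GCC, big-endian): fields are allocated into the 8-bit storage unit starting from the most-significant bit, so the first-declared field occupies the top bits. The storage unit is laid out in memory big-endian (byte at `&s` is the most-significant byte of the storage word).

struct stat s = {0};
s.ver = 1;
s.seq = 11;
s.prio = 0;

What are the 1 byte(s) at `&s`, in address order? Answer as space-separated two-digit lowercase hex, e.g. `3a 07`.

96

[7+:1] ver=1 & 0x1 = 0x1; word=0x80
[1+:6] seq=11 & 0x3f = 0xb; word=0x96
[0+:1] prio=0 & 0x1 = 0x0; word=0x96
word = 0x96 → big-endian bytes:
  [0]=0x96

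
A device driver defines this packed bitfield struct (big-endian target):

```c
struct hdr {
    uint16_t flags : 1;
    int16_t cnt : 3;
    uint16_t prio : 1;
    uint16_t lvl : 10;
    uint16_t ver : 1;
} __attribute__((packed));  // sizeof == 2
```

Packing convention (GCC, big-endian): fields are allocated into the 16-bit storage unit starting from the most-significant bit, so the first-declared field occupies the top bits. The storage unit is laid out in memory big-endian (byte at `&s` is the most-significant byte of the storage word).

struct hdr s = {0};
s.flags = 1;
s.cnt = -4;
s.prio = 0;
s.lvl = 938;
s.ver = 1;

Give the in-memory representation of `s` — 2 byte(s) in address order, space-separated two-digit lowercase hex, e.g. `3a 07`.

[15+:1] flags=1 & 0x1 = 0x1; word=0x8000
[12+:3] cnt=-4 & 0x7 = 0x4; word=0xc000
[11+:1] prio=0 & 0x1 = 0x0; word=0xc000
[1+:10] lvl=938 & 0x3ff = 0x3aa; word=0xc754
[0+:1] ver=1 & 0x1 = 0x1; word=0xc755
word = 0xc755 → big-endian bytes:
  [0]=0xc7  [1]=0x55

c7 55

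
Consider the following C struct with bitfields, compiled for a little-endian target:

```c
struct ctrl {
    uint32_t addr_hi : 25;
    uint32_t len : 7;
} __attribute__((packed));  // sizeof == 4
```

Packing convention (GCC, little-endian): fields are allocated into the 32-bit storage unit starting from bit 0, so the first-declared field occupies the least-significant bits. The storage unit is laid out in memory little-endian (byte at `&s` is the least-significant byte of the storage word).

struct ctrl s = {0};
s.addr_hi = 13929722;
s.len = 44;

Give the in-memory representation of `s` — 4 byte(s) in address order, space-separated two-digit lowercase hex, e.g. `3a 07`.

fa 8c d4 58

addr_hi (25b) val=13929722 bits=0xd48cfa at bit 0: 0x00d48cfa
len (7b) val=44 bits=0x2c at bit 25: 0x58d48cfa
word = 0x58d48cfa → little-endian bytes:
  [0]=0xfa  [1]=0x8c  [2]=0xd4  [3]=0x58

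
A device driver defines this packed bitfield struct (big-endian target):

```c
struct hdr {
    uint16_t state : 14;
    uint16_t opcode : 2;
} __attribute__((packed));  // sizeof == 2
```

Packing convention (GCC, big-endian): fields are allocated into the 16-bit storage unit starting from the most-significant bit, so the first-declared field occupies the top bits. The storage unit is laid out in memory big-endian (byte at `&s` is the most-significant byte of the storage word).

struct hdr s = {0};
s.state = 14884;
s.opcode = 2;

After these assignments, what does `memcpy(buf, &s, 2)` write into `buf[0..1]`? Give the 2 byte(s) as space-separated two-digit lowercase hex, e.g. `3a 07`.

e8 92

state (14b) val=14884 bits=0x3a24 at bit 2: 0xe890
opcode (2b) val=2 bits=0x2 at bit 0: 0xe892
word = 0xe892 → big-endian bytes:
  [0]=0xe8  [1]=0x92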